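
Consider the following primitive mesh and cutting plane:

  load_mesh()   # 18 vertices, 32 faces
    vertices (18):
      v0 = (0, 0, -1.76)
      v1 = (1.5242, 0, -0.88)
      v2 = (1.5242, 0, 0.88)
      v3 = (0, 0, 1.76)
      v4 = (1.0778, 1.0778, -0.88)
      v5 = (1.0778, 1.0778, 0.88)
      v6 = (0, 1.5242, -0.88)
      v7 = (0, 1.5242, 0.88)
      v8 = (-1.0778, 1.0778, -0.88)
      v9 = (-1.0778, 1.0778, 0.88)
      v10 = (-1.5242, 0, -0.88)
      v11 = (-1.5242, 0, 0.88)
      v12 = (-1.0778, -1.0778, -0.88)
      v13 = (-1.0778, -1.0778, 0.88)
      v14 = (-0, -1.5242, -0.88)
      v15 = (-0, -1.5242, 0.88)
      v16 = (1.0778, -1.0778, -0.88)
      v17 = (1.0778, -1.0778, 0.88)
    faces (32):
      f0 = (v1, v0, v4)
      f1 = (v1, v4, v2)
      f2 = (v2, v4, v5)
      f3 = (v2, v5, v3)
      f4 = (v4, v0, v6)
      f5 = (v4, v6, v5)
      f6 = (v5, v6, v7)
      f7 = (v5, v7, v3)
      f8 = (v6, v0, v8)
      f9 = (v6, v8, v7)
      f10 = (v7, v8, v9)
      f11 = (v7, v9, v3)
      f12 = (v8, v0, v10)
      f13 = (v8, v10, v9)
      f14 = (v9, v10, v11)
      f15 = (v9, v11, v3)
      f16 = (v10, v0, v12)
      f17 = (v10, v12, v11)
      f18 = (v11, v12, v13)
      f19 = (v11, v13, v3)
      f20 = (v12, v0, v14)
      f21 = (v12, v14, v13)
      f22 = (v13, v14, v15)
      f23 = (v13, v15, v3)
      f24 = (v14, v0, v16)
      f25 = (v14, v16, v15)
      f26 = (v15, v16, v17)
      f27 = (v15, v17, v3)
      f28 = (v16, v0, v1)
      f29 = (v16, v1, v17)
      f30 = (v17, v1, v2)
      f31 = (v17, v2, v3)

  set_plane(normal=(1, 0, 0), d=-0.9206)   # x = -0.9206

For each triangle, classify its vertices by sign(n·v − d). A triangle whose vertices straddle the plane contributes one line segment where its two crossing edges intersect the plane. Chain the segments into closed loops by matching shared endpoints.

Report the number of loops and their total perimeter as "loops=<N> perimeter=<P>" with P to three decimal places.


loops=1 perimeter=8.333

Straddling triangles (12 of 32):
  (v6,v0,v8) [++-] → (-0.9206, 0.9206, -1.00835)–(-0.9206, 1.14291, -0.88)  len=0.2567
  (v6,v8,v7) [+-+] → (-0.9206, 1.14291, -0.88)–(-0.9206, 1.14291, -0.623299)  len=0.2567
  (v7,v8,v9) [+--] → (-0.9206, 1.14291, -0.623299)–(-0.9206, 1.14291, 0.88)  len=1.5033
  (v7,v9,v3) [+-+] → (-0.9206, 1.14291, 0.88)–(-0.9206, 0.9206, 1.00835)  len=0.2567
  (v8,v0,v10) [-+-] → (-0.9206, 0.9206, -1.00835)–(-0.9206, 0, -1.22849)  len=0.9466
  (v9,v11,v3) [--+] → (-0.9206, 0, 1.22849)–(-0.9206, 0.9206, 1.00835)  len=0.9466
  (v10,v0,v12) [-+-] → (-0.9206, 0, -1.22849)–(-0.9206, -0.9206, -1.00835)  len=0.9466
  (v11,v13,v3) [--+] → (-0.9206, -0.9206, 1.00835)–(-0.9206, 0, 1.22849)  len=0.9466
  (v12,v0,v14) [-++] → (-0.9206, -0.9206, -1.00835)–(-0.9206, -1.14291, -0.88)  len=0.2567
  (v12,v14,v13) [-+-] → (-0.9206, -1.14291, -0.88)–(-0.9206, -1.14291, 0.623299)  len=1.5033
  (v13,v14,v15) [-++] → (-0.9206, -1.14291, 0.623299)–(-0.9206, -1.14291, 0.88)  len=0.2567
  (v13,v15,v3) [-++] → (-0.9206, -1.14291, 0.88)–(-0.9206, -0.9206, 1.00835)  len=0.2567

Chained into 1 loop(s):
  loop 1: 12 segments, perimeter = 8.3330
Total perimeter = 8.333


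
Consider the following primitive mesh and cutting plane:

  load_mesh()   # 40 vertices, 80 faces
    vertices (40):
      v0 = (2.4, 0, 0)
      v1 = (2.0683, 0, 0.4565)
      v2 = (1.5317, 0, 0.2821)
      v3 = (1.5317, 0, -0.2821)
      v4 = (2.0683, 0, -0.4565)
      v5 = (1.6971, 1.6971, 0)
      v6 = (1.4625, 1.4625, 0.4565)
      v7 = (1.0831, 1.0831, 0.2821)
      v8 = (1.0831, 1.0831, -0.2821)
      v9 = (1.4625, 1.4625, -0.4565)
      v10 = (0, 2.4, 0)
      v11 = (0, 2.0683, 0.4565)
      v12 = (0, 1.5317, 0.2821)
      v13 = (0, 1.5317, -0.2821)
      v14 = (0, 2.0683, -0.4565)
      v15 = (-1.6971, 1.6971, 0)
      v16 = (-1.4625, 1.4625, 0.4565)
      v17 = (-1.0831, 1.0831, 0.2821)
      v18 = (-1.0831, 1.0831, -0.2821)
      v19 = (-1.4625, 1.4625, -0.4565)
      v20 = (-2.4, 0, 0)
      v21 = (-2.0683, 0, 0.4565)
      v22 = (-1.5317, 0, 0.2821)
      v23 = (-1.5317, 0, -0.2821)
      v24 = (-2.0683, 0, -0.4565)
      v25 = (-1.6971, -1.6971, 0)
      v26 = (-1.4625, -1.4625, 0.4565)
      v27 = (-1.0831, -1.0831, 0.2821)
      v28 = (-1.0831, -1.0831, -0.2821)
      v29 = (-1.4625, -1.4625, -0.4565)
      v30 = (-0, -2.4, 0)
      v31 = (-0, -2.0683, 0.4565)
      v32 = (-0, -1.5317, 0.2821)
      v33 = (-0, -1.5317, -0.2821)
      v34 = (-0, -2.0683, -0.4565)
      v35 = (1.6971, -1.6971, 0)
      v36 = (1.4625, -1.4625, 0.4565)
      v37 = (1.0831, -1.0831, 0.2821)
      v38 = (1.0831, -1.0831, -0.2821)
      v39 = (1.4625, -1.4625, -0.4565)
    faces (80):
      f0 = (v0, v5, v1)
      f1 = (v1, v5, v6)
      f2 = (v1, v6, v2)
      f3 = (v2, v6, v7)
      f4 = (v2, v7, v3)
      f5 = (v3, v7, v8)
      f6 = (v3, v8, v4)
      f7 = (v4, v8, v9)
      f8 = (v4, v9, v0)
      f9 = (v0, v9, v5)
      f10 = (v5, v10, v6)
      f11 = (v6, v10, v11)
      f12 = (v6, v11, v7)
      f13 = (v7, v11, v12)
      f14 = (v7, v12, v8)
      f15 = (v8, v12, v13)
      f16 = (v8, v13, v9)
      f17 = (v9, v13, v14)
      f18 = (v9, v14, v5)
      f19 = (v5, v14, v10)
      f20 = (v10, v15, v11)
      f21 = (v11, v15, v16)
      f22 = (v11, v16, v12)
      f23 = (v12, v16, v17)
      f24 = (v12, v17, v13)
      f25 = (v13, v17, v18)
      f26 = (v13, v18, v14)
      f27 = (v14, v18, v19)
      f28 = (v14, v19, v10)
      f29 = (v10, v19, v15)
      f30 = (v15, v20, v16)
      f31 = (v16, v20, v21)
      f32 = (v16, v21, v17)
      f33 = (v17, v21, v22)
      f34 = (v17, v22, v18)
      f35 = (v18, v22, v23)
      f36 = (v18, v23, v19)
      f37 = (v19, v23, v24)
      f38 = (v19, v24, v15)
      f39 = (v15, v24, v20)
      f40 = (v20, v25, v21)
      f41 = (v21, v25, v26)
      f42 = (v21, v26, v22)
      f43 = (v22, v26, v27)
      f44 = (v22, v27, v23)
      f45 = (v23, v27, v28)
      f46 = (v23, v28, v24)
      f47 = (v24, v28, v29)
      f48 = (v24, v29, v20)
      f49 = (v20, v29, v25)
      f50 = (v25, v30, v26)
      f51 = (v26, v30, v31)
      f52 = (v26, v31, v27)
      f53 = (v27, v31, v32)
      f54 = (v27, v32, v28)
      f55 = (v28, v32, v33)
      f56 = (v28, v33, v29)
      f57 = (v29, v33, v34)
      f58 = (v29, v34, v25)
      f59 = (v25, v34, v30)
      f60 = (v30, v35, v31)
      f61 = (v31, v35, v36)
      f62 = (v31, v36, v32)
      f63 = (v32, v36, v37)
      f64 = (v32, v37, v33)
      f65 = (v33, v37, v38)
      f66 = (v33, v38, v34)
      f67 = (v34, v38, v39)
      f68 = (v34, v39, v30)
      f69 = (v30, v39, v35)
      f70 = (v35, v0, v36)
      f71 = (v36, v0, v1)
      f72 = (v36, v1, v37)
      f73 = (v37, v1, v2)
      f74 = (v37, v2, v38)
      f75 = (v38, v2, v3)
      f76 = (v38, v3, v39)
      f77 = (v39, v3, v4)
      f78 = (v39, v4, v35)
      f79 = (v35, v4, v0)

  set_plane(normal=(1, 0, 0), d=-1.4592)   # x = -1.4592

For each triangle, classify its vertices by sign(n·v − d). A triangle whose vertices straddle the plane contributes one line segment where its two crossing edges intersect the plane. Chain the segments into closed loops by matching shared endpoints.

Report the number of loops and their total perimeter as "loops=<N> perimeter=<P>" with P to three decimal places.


Straddling triangles (24 of 80):
  (v10,v15,v11) [+-+] → (-1.4592, 1.79563, 0)–(-1.4592, 1.74913, 0.0639923)  len=0.0791
  (v11,v15,v16) [+--] → (-1.4592, 1.74913, 0.0639923)–(-1.4592, 1.46387, 0.4565)  len=0.4852
  (v11,v16,v12) [+-+] → (-1.4592, 1.46387, 0.4565)–(-1.4592, 1.46266, 0.456106)  len=0.0013
  (v12,v16,v17) [+-+] → (-1.4592, 1.46266, 0.456106)–(-1.4592, 1.4592, 0.454983)  len=0.0036
  (v14,v18,v19) [++-] → (-1.4592, 1.4592, -0.454983)–(-1.4592, 1.46387, -0.4565)  len=0.0049
  (v14,v19,v10) [+-+] → (-1.4592, 1.46387, -0.4565)–(-1.4592, 1.46462, -0.45547)  len=0.0013
  (v10,v19,v15) [+--] → (-1.4592, 1.46462, -0.45547)–(-1.4592, 1.79563, 0)  len=0.5631
  (v16,v21,v17) [--+] → (-1.4592, 0.669627, 0.348677)–(-1.4592, 1.4592, 0.454983)  len=0.7967
  (v17,v21,v22) [+--] → (-1.4592, 0.669627, 0.348677)–(-1.4592, 0.175044, 0.2821)  len=0.4990
  (v17,v22,v18) [+-+] → (-1.4592, 0.175044, 0.2821)–(-1.4592, 0.175044, 0.190917)  len=0.0912
  (v18,v22,v23) [+--] → (-1.4592, 0.175044, 0.190917)–(-1.4592, 0.175044, -0.2821)  len=0.4730
  (v18,v23,v19) [+--] → (-1.4592, 0.175044, -0.2821)–(-1.4592, 1.4592, -0.454983)  len=1.2957
  (v22,v26,v27) [--+] → (-1.4592, -1.4592, 0.454983)–(-1.4592, -0.175044, 0.2821)  len=1.2957
  (v22,v27,v23) [-+-] → (-1.4592, -0.175044, 0.2821)–(-1.4592, -0.175044, -0.190917)  len=0.4730
  (v23,v27,v28) [-++] → (-1.4592, -0.175044, -0.190917)–(-1.4592, -0.175044, -0.2821)  len=0.0912
  (v23,v28,v24) [-+-] → (-1.4592, -0.175044, -0.2821)–(-1.4592, -0.669627, -0.348677)  len=0.4990
  (v24,v28,v29) [-+-] → (-1.4592, -0.669627, -0.348677)–(-1.4592, -1.4592, -0.454983)  len=0.7967
  (v25,v30,v26) [-+-] → (-1.4592, -1.79563, 0)–(-1.4592, -1.46462, 0.45547)  len=0.5631
  (v26,v30,v31) [-++] → (-1.4592, -1.46462, 0.45547)–(-1.4592, -1.46387, 0.4565)  len=0.0013
  (v26,v31,v27) [-++] → (-1.4592, -1.46387, 0.4565)–(-1.4592, -1.4592, 0.454983)  len=0.0049
  (v28,v33,v29) [++-] → (-1.4592, -1.46266, -0.456106)–(-1.4592, -1.4592, -0.454983)  len=0.0036
  (v29,v33,v34) [-++] → (-1.4592, -1.46266, -0.456106)–(-1.4592, -1.46387, -0.4565)  len=0.0013
  (v29,v34,v25) [-+-] → (-1.4592, -1.46387, -0.4565)–(-1.4592, -1.74913, -0.0639923)  len=0.4852
  (v25,v34,v30) [-++] → (-1.4592, -1.74913, -0.0639923)–(-1.4592, -1.79563, 0)  len=0.0791

Chained into 2 loop(s):
  loop 1: 12 segments, perimeter = 4.2941
  loop 2: 12 segments, perimeter = 4.2941
Total perimeter = 8.588

loops=2 perimeter=8.588


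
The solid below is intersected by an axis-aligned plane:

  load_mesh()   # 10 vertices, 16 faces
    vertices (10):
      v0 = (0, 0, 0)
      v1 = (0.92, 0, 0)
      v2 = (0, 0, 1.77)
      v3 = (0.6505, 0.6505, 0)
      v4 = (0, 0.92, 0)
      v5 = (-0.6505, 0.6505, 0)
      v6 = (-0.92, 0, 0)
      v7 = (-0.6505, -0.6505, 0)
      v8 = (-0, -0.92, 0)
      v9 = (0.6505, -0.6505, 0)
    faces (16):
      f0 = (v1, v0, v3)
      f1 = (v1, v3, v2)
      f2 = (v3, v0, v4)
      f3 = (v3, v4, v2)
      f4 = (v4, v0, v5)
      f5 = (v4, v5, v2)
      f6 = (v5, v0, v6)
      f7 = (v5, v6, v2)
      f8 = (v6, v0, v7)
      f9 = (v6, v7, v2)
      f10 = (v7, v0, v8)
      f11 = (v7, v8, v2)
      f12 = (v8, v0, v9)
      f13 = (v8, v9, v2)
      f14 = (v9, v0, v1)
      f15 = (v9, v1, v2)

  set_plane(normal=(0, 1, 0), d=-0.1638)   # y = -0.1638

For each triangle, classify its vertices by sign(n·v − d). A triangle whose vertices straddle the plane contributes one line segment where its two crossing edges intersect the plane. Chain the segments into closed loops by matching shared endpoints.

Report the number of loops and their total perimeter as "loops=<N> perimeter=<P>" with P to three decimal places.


loops=1 perimeter=5.108

Straddling triangles (8 of 16):
  (v6,v0,v7) [++-] → (-0.1638, -0.1638, 0)–(-0.852138, -0.1638, 0)  len=0.6883
  (v6,v7,v2) [+-+] → (-0.852138, -0.1638, 0)–(-0.1638, -0.1638, 1.3243)  len=1.4925
  (v7,v0,v8) [-+-] → (-0.1638, -0.1638, 0)–(0, -0.1638, 0)  len=0.1638
  (v7,v8,v2) [--+] → (0, -0.1638, 1.45486)–(-0.1638, -0.1638, 1.3243)  len=0.2095
  (v8,v0,v9) [-+-] → (0, -0.1638, 0)–(0.1638, -0.1638, 0)  len=0.1638
  (v8,v9,v2) [--+] → (0.1638, -0.1638, 1.3243)–(0, -0.1638, 1.45486)  len=0.2095
  (v9,v0,v1) [-++] → (0.1638, -0.1638, 0)–(0.852138, -0.1638, 0)  len=0.6883
  (v9,v1,v2) [-++] → (0.852138, -0.1638, 0)–(0.1638, -0.1638, 1.3243)  len=1.4925

Chained into 1 loop(s):
  loop 1: 8 segments, perimeter = 5.1082
Total perimeter = 5.108


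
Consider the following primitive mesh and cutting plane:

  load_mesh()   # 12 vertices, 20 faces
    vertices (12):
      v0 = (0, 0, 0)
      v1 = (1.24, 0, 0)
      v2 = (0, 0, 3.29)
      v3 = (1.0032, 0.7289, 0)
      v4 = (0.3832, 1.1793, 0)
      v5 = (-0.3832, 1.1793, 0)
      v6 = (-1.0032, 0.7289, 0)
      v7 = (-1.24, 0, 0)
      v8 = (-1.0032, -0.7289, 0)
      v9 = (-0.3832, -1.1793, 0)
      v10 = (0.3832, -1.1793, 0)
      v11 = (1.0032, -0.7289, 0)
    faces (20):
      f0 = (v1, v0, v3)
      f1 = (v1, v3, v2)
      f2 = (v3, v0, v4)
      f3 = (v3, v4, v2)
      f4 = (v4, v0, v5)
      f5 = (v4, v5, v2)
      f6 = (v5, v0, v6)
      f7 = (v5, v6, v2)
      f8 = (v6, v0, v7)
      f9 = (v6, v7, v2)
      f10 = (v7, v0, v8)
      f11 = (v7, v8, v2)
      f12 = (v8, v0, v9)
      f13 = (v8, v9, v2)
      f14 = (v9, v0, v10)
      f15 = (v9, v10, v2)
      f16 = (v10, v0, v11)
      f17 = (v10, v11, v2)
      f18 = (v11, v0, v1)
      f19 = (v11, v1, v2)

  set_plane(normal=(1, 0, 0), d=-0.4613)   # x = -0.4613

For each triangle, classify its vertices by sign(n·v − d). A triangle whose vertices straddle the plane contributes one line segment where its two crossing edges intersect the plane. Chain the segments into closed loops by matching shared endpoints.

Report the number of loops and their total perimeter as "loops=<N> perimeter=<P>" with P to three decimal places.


loops=1 perimeter=7.018

Straddling triangles (8 of 20):
  (v5,v0,v6) [++-] → (-0.4613, 0.335169, 0)–(-0.4613, 1.12256, 0)  len=0.7874
  (v5,v6,v2) [+-+] → (-0.4613, 1.12256, 0)–(-0.4613, 0.335169, 1.77716)  len=1.9438
  (v6,v0,v7) [-+-] → (-0.4613, 0.335169, 0)–(-0.4613, 0, 0)  len=0.3352
  (v6,v7,v2) [--+] → (-0.4613, 0, 2.06607)–(-0.4613, 0.335169, 1.77716)  len=0.4425
  (v7,v0,v8) [-+-] → (-0.4613, 0, 0)–(-0.4613, -0.335169, 0)  len=0.3352
  (v7,v8,v2) [--+] → (-0.4613, -0.335169, 1.77716)–(-0.4613, 0, 2.06607)  len=0.4425
  (v8,v0,v9) [-++] → (-0.4613, -0.335169, 0)–(-0.4613, -1.12256, 0)  len=0.7874
  (v8,v9,v2) [-++] → (-0.4613, -1.12256, 0)–(-0.4613, -0.335169, 1.77716)  len=1.9438

Chained into 1 loop(s):
  loop 1: 8 segments, perimeter = 7.0177
Total perimeter = 7.018


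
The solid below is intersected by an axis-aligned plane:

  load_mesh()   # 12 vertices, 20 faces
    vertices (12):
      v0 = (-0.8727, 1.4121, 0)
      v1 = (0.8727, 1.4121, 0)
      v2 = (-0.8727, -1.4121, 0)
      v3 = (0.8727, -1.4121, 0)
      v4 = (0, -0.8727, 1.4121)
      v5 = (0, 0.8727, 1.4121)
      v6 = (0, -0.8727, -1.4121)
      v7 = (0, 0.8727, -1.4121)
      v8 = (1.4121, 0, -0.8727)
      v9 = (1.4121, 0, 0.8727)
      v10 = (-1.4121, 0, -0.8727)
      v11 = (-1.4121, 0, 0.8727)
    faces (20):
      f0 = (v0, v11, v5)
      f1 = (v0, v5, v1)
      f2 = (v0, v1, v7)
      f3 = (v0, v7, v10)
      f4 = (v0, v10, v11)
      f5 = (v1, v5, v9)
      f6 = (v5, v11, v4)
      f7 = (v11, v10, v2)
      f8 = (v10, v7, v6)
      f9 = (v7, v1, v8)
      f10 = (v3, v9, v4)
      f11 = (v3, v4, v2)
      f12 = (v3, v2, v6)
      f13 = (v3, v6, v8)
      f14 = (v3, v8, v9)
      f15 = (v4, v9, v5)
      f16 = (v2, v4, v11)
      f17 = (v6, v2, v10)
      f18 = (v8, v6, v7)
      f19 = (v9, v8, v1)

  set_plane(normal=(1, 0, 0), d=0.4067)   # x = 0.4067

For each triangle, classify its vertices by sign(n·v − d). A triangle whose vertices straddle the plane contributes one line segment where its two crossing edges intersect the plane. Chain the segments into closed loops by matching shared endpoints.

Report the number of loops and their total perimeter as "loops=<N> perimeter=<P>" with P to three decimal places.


loops=1 perimeter=8.558

Straddling triangles (10 of 20):
  (v0,v5,v1) [--+] → (0.4067, 1.12407, 0.754026)–(0.4067, 1.4121, 0)  len=0.8072
  (v0,v1,v7) [-+-] → (0.4067, 1.4121, 0)–(0.4067, 1.12407, -0.754026)  len=0.8072
  (v1,v5,v9) [+-+] → (0.4067, 1.12407, 0.754026)–(0.4067, 0.621353, 1.25675)  len=0.7110
  (v7,v1,v8) [-++] → (0.4067, 1.12407, -0.754026)–(0.4067, 0.621353, -1.25675)  len=0.7110
  (v3,v9,v4) [++-] → (0.4067, -0.621353, 1.25675)–(0.4067, -1.12407, 0.754026)  len=0.7110
  (v3,v4,v2) [+--] → (0.4067, -1.12407, 0.754026)–(0.4067, -1.4121, 0)  len=0.8072
  (v3,v2,v6) [+--] → (0.4067, -1.4121, 0)–(0.4067, -1.12407, -0.754026)  len=0.8072
  (v3,v6,v8) [+-+] → (0.4067, -1.12407, -0.754026)–(0.4067, -0.621353, -1.25675)  len=0.7110
  (v4,v9,v5) [-+-] → (0.4067, -0.621353, 1.25675)–(0.4067, 0.621353, 1.25675)  len=1.2427
  (v8,v6,v7) [+--] → (0.4067, -0.621353, -1.25675)–(0.4067, 0.621353, -1.25675)  len=1.2427

Chained into 1 loop(s):
  loop 1: 10 segments, perimeter = 8.5579
Total perimeter = 8.558


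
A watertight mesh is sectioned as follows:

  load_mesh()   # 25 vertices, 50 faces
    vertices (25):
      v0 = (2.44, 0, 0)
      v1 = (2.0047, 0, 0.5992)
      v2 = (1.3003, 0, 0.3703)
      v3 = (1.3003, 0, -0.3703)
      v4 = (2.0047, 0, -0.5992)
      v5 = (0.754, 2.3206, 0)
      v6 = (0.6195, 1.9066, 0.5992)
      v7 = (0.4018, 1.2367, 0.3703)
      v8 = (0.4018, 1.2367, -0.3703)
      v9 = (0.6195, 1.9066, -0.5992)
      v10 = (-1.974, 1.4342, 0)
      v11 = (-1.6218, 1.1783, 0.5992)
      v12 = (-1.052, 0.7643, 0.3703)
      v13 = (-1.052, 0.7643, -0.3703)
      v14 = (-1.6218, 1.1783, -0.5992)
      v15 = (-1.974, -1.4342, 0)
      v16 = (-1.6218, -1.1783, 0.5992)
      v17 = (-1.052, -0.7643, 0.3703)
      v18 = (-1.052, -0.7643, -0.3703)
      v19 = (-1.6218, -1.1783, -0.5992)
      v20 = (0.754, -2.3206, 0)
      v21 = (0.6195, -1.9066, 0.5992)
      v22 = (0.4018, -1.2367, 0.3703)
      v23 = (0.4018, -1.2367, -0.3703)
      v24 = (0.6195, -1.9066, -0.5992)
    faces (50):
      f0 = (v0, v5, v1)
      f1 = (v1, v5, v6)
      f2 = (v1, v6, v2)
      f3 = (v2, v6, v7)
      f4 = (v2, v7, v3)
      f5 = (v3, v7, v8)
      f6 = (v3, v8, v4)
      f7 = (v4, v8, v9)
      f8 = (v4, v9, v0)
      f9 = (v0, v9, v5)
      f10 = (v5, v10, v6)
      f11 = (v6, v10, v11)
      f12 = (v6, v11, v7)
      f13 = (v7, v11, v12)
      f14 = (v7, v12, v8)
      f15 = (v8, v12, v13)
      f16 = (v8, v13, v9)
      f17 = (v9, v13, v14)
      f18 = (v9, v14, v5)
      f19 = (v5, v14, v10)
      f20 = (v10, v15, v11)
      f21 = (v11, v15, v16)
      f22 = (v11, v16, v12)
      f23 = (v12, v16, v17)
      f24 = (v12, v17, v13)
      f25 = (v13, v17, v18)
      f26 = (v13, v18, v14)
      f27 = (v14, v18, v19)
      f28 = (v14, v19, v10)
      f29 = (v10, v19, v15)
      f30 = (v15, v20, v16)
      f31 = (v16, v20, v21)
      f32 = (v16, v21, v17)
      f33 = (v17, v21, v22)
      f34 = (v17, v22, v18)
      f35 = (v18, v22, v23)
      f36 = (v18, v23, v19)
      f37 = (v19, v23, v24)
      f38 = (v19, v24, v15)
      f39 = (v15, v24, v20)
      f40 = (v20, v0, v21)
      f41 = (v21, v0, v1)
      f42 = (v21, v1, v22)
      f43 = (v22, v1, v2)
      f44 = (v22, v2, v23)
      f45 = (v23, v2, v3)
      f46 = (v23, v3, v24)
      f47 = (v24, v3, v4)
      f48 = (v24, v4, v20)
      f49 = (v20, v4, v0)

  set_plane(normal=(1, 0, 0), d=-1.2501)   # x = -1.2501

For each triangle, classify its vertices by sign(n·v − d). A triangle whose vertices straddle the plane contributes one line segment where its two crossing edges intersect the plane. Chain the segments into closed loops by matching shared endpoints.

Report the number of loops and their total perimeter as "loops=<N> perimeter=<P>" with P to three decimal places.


Straddling triangles (18 of 50):
  (v5,v10,v6) [+-+] → (-1.2501, 1.66941, 0)–(-1.2501, 1.56606, 0.167249)  len=0.1966
  (v6,v10,v11) [+--] → (-1.2501, 1.56606, 0.167249)–(-1.2501, 1.29908, 0.5992)  len=0.5078
  (v6,v11,v7) [+-+] → (-1.2501, 1.29908, 0.5992)–(-1.2501, 1.18903, 0.557155)  len=0.1178
  (v7,v11,v12) [+-+] → (-1.2501, 1.18903, 0.557155)–(-1.2501, 0.908234, 0.449881)  len=0.3006
  (v9,v13,v14) [++-] → (-1.2501, 0.908234, -0.449881)–(-1.2501, 1.29908, -0.5992)  len=0.4184
  (v9,v14,v5) [+-+] → (-1.2501, 1.29908, -0.5992)–(-1.2501, 1.35702, -0.505454)  len=0.1102
  (v5,v14,v10) [+--] → (-1.2501, 1.35702, -0.505454)–(-1.2501, 1.66941, 0)  len=0.5942
  (v11,v16,v12) [--+] → (-1.2501, 0.0889243, 0.449881)–(-1.2501, 0.908234, 0.449881)  len=0.8193
  (v12,v16,v17) [+-+] → (-1.2501, 0.0889243, 0.449881)–(-1.2501, -0.908234, 0.449881)  len=0.9972
  (v13,v18,v14) [++-] → (-1.2501, -0.0889243, -0.449881)–(-1.2501, 0.908234, -0.449881)  len=0.9972
  (v14,v18,v19) [-+-] → (-1.2501, -0.0889243, -0.449881)–(-1.2501, -0.908234, -0.449881)  len=0.8193
  (v15,v20,v16) [-+-] → (-1.2501, -1.66941, 0)–(-1.2501, -1.35702, 0.505454)  len=0.5942
  (v16,v20,v21) [-++] → (-1.2501, -1.35702, 0.505454)–(-1.2501, -1.29908, 0.5992)  len=0.1102
  (v16,v21,v17) [-++] → (-1.2501, -1.29908, 0.5992)–(-1.2501, -0.908234, 0.449881)  len=0.4184
  (v18,v23,v19) [++-] → (-1.2501, -1.18903, -0.557155)–(-1.2501, -0.908234, -0.449881)  len=0.3006
  (v19,v23,v24) [-++] → (-1.2501, -1.18903, -0.557155)–(-1.2501, -1.29908, -0.5992)  len=0.1178
  (v19,v24,v15) [-+-] → (-1.2501, -1.29908, -0.5992)–(-1.2501, -1.56606, -0.167249)  len=0.5078
  (v15,v24,v20) [-++] → (-1.2501, -1.56606, -0.167249)–(-1.2501, -1.66941, 0)  len=0.1966

Chained into 1 loop(s):
  loop 1: 18 segments, perimeter = 8.1242
Total perimeter = 8.124

loops=1 perimeter=8.124


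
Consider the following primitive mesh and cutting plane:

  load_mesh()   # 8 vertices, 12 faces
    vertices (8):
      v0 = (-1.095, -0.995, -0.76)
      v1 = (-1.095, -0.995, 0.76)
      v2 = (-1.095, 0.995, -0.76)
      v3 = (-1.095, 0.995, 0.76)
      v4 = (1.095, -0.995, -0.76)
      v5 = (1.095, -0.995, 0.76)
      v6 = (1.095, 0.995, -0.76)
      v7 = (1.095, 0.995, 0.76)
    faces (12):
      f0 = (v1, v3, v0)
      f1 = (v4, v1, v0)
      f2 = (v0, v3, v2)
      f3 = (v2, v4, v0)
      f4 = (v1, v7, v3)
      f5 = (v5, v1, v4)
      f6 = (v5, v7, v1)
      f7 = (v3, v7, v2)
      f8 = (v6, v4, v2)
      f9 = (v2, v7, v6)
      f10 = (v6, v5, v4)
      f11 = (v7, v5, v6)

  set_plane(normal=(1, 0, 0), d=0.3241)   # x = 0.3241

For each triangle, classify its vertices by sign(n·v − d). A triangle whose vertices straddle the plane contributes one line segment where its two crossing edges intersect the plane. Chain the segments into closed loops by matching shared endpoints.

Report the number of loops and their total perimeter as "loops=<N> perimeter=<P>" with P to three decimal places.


loops=1 perimeter=7.020

Straddling triangles (8 of 12):
  (v4,v1,v0) [+--] → (0.3241, -0.995, -0.224946)–(0.3241, -0.995, -0.76)  len=0.5351
  (v2,v4,v0) [-+-] → (0.3241, -0.294502, -0.76)–(0.3241, -0.995, -0.76)  len=0.7005
  (v1,v7,v3) [-+-] → (0.3241, 0.294502, 0.76)–(0.3241, 0.995, 0.76)  len=0.7005
  (v5,v1,v4) [+-+] → (0.3241, -0.995, 0.76)–(0.3241, -0.995, -0.224946)  len=0.9849
  (v5,v7,v1) [++-] → (0.3241, 0.294502, 0.76)–(0.3241, -0.995, 0.76)  len=1.2895
  (v3,v7,v2) [-+-] → (0.3241, 0.995, 0.76)–(0.3241, 0.995, 0.224946)  len=0.5351
  (v6,v4,v2) [++-] → (0.3241, -0.294502, -0.76)–(0.3241, 0.995, -0.76)  len=1.2895
  (v2,v7,v6) [-++] → (0.3241, 0.995, 0.224946)–(0.3241, 0.995, -0.76)  len=0.9849

Chained into 1 loop(s):
  loop 1: 8 segments, perimeter = 7.0200
Total perimeter = 7.020


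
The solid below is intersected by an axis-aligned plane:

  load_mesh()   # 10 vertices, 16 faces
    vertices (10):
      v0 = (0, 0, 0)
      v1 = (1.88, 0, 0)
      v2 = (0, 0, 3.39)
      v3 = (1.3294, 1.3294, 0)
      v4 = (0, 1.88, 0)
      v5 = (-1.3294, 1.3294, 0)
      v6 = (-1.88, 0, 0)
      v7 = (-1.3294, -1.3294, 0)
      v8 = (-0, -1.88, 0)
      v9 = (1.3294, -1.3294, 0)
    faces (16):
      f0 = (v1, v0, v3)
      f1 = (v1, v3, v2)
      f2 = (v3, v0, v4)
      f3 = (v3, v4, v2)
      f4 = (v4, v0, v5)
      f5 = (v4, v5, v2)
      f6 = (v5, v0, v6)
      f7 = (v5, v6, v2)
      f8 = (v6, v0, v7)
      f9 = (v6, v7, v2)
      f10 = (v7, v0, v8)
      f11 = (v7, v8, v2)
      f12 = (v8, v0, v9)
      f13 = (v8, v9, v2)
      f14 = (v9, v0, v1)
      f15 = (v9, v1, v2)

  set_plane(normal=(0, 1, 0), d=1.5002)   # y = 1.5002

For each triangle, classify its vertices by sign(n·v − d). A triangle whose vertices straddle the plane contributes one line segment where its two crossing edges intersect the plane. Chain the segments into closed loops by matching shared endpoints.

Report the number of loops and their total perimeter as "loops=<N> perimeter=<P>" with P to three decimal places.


loops=1 perimeter=4.123

Straddling triangles (4 of 16):
  (v3,v0,v4) [--+] → (0, 1.5002, 0)–(0.917011, 1.5002, 0)  len=0.9170
  (v3,v4,v2) [-+-] → (0.917011, 1.5002, 0)–(0, 1.5002, 0.684852)  len=1.1445
  (v4,v0,v5) [+--] → (0, 1.5002, 0)–(-0.917011, 1.5002, 0)  len=0.9170
  (v4,v5,v2) [+--] → (-0.917011, 1.5002, 0)–(0, 1.5002, 0.684852)  len=1.1445

Chained into 1 loop(s):
  loop 1: 4 segments, perimeter = 4.1231
Total perimeter = 4.123


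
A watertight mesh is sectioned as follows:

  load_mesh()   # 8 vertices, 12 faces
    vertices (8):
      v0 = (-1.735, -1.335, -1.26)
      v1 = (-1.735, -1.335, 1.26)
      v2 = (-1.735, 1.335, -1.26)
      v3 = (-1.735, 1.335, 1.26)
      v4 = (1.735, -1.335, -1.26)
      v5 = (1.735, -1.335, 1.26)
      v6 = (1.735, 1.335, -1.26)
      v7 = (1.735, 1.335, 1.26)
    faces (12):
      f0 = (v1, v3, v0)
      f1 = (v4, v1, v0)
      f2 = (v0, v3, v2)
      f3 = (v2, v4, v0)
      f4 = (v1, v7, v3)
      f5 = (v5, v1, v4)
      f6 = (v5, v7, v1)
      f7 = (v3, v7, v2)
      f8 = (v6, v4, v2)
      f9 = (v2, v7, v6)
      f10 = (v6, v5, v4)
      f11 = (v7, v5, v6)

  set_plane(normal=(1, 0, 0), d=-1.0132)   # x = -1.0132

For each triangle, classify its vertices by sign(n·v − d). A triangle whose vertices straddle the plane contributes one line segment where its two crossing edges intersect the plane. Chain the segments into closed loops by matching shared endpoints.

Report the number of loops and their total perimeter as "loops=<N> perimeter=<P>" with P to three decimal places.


loops=1 perimeter=10.380

Straddling triangles (8 of 12):
  (v4,v1,v0) [+--] → (-1.0132, -1.335, 0.735811)–(-1.0132, -1.335, -1.26)  len=1.9958
  (v2,v4,v0) [-+-] → (-1.0132, 0.779609, -1.26)–(-1.0132, -1.335, -1.26)  len=2.1146
  (v1,v7,v3) [-+-] → (-1.0132, -0.779609, 1.26)–(-1.0132, 1.335, 1.26)  len=2.1146
  (v5,v1,v4) [+-+] → (-1.0132, -1.335, 1.26)–(-1.0132, -1.335, 0.735811)  len=0.5242
  (v5,v7,v1) [++-] → (-1.0132, -0.779609, 1.26)–(-1.0132, -1.335, 1.26)  len=0.5554
  (v3,v7,v2) [-+-] → (-1.0132, 1.335, 1.26)–(-1.0132, 1.335, -0.735811)  len=1.9958
  (v6,v4,v2) [++-] → (-1.0132, 0.779609, -1.26)–(-1.0132, 1.335, -1.26)  len=0.5554
  (v2,v7,v6) [-++] → (-1.0132, 1.335, -0.735811)–(-1.0132, 1.335, -1.26)  len=0.5242

Chained into 1 loop(s):
  loop 1: 8 segments, perimeter = 10.3800
Total perimeter = 10.380


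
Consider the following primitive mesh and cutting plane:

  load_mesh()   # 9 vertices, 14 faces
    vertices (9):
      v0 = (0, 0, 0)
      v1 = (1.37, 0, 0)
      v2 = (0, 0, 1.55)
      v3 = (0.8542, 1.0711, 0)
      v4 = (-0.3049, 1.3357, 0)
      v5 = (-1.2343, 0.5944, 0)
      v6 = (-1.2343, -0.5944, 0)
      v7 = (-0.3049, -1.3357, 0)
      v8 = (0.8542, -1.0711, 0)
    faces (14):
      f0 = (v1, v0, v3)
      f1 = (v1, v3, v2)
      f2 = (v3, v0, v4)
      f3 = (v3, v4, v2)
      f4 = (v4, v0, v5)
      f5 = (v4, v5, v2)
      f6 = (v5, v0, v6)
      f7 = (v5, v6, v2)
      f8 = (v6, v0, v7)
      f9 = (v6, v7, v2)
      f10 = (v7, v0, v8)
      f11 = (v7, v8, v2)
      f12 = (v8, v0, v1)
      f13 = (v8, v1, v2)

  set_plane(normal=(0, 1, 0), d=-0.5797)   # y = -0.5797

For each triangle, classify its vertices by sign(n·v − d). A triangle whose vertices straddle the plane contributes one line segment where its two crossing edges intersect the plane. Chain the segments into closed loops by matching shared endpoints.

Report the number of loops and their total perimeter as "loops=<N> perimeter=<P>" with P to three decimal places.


loops=1 perimeter=5.301

Straddling triangles (8 of 14):
  (v5,v0,v6) [++-] → (-1.20377, -0.5797, 0)–(-1.2343, -0.5797, 0)  len=0.0305
  (v5,v6,v2) [+-+] → (-1.2343, -0.5797, 0)–(-1.20377, -0.5797, 0.0383328)  len=0.0490
  (v6,v0,v7) [-+-] → (-1.20377, -0.5797, 0)–(-0.132328, -0.5797, 0)  len=1.0714
  (v6,v7,v2) [--+] → (-0.132328, -0.5797, 0.877293)–(-1.20377, -0.5797, 0.0383328)  len=1.3608
  (v7,v0,v8) [-+-] → (-0.132328, -0.5797, 0)–(0.46231, -0.5797, 0)  len=0.5946
  (v7,v8,v2) [--+] → (0.46231, -0.5797, 0.71111)–(-0.132328, -0.5797, 0.877293)  len=0.6174
  (v8,v0,v1) [-++] → (0.46231, -0.5797, 0)–(1.09084, -0.5797, 0)  len=0.6285
  (v8,v1,v2) [-++] → (1.09084, -0.5797, 0)–(0.46231, -0.5797, 0.71111)  len=0.9491

Chained into 1 loop(s):
  loop 1: 8 segments, perimeter = 5.3015
Total perimeter = 5.301


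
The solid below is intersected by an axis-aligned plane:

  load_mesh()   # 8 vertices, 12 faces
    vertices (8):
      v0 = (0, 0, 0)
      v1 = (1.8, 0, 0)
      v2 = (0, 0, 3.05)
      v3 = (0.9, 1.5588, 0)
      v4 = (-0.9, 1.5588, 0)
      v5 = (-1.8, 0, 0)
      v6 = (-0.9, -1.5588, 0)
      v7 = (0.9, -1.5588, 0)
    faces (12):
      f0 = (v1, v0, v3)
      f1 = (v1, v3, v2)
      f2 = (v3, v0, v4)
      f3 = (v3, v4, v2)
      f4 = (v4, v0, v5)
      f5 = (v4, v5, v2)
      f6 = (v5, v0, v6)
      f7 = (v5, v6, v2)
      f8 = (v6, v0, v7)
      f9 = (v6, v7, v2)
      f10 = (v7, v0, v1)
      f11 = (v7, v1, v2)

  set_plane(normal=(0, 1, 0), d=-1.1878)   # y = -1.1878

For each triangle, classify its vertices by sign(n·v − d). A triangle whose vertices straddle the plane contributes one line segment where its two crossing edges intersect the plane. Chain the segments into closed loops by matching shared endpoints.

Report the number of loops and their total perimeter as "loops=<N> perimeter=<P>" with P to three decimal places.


loops=1 perimeter=5.286

Straddling triangles (6 of 12):
  (v5,v0,v6) [++-] → (-0.685797, -1.1878, 0)–(-1.1142, -1.1878, 0)  len=0.4284
  (v5,v6,v2) [+-+] → (-1.1142, -1.1878, 0)–(-0.685797, -1.1878, 0.725911)  len=0.8429
  (v6,v0,v7) [-+-] → (-0.685797, -1.1878, 0)–(0.685797, -1.1878, 0)  len=1.3716
  (v6,v7,v2) [--+] → (0.685797, -1.1878, 0.725911)–(-0.685797, -1.1878, 0.725911)  len=1.3716
  (v7,v0,v1) [-++] → (0.685797, -1.1878, 0)–(1.1142, -1.1878, 0)  len=0.4284
  (v7,v1,v2) [-++] → (1.1142, -1.1878, 0)–(0.685797, -1.1878, 0.725911)  len=0.8429

Chained into 1 loop(s):
  loop 1: 6 segments, perimeter = 5.2858
Total perimeter = 5.286


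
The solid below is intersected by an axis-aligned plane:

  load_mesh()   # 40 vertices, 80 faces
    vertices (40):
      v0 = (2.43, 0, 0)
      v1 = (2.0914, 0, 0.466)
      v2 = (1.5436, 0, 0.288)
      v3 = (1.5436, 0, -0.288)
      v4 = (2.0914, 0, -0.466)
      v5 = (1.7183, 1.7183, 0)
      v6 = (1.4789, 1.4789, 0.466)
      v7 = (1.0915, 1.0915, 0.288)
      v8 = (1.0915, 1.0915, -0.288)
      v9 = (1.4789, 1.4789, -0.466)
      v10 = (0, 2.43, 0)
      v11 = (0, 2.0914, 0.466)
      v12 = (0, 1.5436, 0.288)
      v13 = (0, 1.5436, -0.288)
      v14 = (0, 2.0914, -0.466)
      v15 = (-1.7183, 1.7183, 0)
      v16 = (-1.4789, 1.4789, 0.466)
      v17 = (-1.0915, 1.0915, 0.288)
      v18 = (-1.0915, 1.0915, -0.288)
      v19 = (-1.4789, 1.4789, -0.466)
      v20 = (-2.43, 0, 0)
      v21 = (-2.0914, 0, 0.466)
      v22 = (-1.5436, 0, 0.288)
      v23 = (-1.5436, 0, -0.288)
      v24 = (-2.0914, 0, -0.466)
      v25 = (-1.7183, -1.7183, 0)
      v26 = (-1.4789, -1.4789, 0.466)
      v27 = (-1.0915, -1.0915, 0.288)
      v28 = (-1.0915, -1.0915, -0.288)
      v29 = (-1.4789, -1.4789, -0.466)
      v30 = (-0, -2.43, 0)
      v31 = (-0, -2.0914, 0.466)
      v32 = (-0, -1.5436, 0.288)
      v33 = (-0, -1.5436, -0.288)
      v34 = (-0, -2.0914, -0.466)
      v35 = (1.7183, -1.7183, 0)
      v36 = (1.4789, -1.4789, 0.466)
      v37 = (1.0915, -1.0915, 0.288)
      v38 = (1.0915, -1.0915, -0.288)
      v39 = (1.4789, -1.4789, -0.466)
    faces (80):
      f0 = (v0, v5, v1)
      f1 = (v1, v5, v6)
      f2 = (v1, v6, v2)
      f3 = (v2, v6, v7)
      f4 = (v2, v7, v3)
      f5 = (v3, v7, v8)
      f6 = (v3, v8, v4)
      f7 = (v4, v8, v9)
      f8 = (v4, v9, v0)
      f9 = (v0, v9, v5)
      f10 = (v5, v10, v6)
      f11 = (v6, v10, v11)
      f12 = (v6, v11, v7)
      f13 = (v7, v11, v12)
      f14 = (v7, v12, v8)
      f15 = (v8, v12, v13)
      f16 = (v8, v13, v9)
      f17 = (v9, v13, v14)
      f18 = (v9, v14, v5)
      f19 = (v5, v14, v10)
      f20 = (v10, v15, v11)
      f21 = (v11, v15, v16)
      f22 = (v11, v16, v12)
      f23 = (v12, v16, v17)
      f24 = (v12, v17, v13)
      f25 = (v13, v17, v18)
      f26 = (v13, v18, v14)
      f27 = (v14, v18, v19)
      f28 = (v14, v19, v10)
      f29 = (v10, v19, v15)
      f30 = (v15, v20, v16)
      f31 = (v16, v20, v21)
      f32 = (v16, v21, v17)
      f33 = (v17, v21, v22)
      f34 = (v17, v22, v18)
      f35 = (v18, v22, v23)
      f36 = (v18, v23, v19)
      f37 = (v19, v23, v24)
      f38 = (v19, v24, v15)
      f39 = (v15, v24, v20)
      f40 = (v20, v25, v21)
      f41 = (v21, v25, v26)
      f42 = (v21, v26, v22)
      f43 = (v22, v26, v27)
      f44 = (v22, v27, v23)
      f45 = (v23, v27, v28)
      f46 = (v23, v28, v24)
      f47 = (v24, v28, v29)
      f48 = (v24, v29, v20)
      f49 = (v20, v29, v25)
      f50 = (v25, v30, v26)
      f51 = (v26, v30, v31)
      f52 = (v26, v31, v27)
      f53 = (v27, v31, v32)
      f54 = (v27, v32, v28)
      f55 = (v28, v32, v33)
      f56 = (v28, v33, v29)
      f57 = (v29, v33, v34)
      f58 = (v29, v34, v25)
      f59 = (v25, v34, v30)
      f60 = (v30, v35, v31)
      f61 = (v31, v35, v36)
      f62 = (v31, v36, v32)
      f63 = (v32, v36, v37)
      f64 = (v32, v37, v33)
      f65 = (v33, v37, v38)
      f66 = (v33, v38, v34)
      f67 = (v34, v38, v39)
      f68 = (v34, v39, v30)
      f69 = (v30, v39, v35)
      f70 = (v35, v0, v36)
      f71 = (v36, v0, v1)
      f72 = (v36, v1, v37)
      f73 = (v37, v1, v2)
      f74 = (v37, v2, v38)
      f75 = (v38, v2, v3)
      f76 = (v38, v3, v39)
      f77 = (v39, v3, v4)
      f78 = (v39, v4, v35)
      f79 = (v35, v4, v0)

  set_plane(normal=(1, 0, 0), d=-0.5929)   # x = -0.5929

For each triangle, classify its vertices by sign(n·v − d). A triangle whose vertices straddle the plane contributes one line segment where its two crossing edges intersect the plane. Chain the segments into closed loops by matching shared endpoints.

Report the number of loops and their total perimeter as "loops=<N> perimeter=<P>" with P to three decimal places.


Straddling triangles (20 of 80):
  (v10,v15,v11) [+-+] → (-0.5929, 2.18443, 0)–(-0.5929, 1.96266, 0.305207)  len=0.3773
  (v11,v15,v16) [+--] → (-0.5929, 1.96266, 0.305207)–(-0.5929, 1.84585, 0.466)  len=0.1987
  (v11,v16,v12) [+-+] → (-0.5929, 1.84585, 0.466)–(-0.5929, 1.51766, 0.359361)  len=0.3451
  (v12,v16,v17) [+--] → (-0.5929, 1.51766, 0.359361)–(-0.5929, 1.29802, 0.288)  len=0.2309
  (v12,v17,v13) [+-+] → (-0.5929, 1.29802, 0.288)–(-0.5929, 1.29802, 0.0248817)  len=0.2631
  (v13,v17,v18) [+--] → (-0.5929, 1.29802, 0.0248817)–(-0.5929, 1.29802, -0.288)  len=0.3129
  (v13,v18,v14) [+-+] → (-0.5929, 1.29802, -0.288)–(-0.5929, 1.54826, -0.369311)  len=0.2631
  (v14,v18,v19) [+--] → (-0.5929, 1.54826, -0.369311)–(-0.5929, 1.84585, -0.466)  len=0.3129
  (v14,v19,v10) [+-+] → (-0.5929, 1.84585, -0.466)–(-0.5929, 2.0487, -0.186822)  len=0.3451
  (v10,v19,v15) [+--] → (-0.5929, 2.0487, -0.186822)–(-0.5929, 2.18443, 0)  len=0.2309
  (v25,v30,v26) [-+-] → (-0.5929, -2.18443, 0)–(-0.5929, -2.0487, 0.186822)  len=0.2309
  (v26,v30,v31) [-++] → (-0.5929, -2.0487, 0.186822)–(-0.5929, -1.84585, 0.466)  len=0.3451
  (v26,v31,v27) [-+-] → (-0.5929, -1.84585, 0.466)–(-0.5929, -1.54826, 0.369311)  len=0.3129
  (v27,v31,v32) [-++] → (-0.5929, -1.54826, 0.369311)–(-0.5929, -1.29802, 0.288)  len=0.2631
  (v27,v32,v28) [-+-] → (-0.5929, -1.29802, 0.288)–(-0.5929, -1.29802, -0.0248817)  len=0.3129
  (v28,v32,v33) [-++] → (-0.5929, -1.29802, -0.0248817)–(-0.5929, -1.29802, -0.288)  len=0.2631
  (v28,v33,v29) [-+-] → (-0.5929, -1.29802, -0.288)–(-0.5929, -1.51766, -0.359361)  len=0.2309
  (v29,v33,v34) [-++] → (-0.5929, -1.51766, -0.359361)–(-0.5929, -1.84585, -0.466)  len=0.3451
  (v29,v34,v25) [-+-] → (-0.5929, -1.84585, -0.466)–(-0.5929, -1.96266, -0.305207)  len=0.1987
  (v25,v34,v30) [-++] → (-0.5929, -1.96266, -0.305207)–(-0.5929, -2.18443, 0)  len=0.3773

Chained into 2 loop(s):
  loop 1: 10 segments, perimeter = 2.8801
  loop 2: 10 segments, perimeter = 2.8801
Total perimeter = 5.760

loops=2 perimeter=5.760


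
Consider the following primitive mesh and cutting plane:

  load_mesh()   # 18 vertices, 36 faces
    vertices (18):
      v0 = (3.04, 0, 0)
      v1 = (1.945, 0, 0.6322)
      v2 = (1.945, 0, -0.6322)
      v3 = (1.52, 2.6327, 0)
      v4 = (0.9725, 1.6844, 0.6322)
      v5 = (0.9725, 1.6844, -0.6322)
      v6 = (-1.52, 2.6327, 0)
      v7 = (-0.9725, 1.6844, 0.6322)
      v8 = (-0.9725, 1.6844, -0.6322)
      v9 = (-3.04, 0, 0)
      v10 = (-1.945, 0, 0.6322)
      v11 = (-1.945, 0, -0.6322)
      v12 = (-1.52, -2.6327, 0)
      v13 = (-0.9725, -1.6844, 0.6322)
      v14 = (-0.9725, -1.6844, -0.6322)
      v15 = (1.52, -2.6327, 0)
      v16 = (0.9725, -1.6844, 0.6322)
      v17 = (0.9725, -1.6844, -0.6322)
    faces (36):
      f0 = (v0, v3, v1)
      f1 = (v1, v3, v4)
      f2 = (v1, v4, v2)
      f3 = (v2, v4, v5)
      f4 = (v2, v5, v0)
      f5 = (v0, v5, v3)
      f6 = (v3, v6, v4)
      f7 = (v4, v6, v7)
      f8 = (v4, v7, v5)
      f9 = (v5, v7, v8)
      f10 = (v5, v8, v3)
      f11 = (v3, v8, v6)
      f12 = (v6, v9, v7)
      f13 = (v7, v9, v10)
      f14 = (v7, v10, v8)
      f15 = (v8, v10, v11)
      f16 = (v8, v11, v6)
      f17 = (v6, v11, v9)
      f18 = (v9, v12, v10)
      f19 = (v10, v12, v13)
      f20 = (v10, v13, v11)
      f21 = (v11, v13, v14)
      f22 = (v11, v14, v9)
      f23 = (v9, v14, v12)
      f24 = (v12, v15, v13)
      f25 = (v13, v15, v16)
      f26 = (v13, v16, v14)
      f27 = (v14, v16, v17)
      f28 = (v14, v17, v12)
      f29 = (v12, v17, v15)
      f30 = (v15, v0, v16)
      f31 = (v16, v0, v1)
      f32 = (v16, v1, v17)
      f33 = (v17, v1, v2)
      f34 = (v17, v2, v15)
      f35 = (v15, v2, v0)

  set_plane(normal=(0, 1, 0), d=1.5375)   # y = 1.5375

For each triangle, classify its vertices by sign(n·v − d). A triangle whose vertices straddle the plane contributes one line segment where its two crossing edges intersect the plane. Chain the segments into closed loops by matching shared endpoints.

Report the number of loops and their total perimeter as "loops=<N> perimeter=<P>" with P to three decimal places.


loops=2 perimeter=7.586

Straddling triangles (12 of 36):
  (v0,v3,v1) [-+-] → (2.15232, 1.5375, 0)–(1.6968, 1.5375, 0.262994)  len=0.5260
  (v1,v3,v4) [-++] → (1.6968, 1.5375, 0.262994)–(1.05731, 1.5375, 0.6322)  len=0.7384
  (v1,v4,v2) [-+-] → (1.05731, 1.5375, 0.6322)–(1.05731, 1.5375, 0.521929)  len=0.1103
  (v2,v4,v5) [-++] → (1.05731, 1.5375, 0.521929)–(1.05731, 1.5375, -0.6322)  len=1.1541
  (v2,v5,v0) [-+-] → (1.05731, 1.5375, -0.6322)–(1.15281, 1.5375, -0.577065)  len=0.1103
  (v0,v5,v3) [-++] → (1.15281, 1.5375, -0.577065)–(2.15232, 1.5375, 0)  len=1.1541
  (v6,v9,v7) [+-+] → (-2.15232, 1.5375, 0)–(-1.15281, 1.5375, 0.577065)  len=1.1541
  (v7,v9,v10) [+--] → (-1.15281, 1.5375, 0.577065)–(-1.05731, 1.5375, 0.6322)  len=0.1103
  (v7,v10,v8) [+-+] → (-1.05731, 1.5375, 0.6322)–(-1.05731, 1.5375, -0.521929)  len=1.1541
  (v8,v10,v11) [+--] → (-1.05731, 1.5375, -0.521929)–(-1.05731, 1.5375, -0.6322)  len=0.1103
  (v8,v11,v6) [+-+] → (-1.05731, 1.5375, -0.6322)–(-1.6968, 1.5375, -0.262994)  len=0.7384
  (v6,v11,v9) [+--] → (-1.6968, 1.5375, -0.262994)–(-2.15232, 1.5375, 0)  len=0.5260

Chained into 2 loop(s):
  loop 1: 6 segments, perimeter = 3.7932
  loop 2: 6 segments, perimeter = 3.7932
Total perimeter = 7.586


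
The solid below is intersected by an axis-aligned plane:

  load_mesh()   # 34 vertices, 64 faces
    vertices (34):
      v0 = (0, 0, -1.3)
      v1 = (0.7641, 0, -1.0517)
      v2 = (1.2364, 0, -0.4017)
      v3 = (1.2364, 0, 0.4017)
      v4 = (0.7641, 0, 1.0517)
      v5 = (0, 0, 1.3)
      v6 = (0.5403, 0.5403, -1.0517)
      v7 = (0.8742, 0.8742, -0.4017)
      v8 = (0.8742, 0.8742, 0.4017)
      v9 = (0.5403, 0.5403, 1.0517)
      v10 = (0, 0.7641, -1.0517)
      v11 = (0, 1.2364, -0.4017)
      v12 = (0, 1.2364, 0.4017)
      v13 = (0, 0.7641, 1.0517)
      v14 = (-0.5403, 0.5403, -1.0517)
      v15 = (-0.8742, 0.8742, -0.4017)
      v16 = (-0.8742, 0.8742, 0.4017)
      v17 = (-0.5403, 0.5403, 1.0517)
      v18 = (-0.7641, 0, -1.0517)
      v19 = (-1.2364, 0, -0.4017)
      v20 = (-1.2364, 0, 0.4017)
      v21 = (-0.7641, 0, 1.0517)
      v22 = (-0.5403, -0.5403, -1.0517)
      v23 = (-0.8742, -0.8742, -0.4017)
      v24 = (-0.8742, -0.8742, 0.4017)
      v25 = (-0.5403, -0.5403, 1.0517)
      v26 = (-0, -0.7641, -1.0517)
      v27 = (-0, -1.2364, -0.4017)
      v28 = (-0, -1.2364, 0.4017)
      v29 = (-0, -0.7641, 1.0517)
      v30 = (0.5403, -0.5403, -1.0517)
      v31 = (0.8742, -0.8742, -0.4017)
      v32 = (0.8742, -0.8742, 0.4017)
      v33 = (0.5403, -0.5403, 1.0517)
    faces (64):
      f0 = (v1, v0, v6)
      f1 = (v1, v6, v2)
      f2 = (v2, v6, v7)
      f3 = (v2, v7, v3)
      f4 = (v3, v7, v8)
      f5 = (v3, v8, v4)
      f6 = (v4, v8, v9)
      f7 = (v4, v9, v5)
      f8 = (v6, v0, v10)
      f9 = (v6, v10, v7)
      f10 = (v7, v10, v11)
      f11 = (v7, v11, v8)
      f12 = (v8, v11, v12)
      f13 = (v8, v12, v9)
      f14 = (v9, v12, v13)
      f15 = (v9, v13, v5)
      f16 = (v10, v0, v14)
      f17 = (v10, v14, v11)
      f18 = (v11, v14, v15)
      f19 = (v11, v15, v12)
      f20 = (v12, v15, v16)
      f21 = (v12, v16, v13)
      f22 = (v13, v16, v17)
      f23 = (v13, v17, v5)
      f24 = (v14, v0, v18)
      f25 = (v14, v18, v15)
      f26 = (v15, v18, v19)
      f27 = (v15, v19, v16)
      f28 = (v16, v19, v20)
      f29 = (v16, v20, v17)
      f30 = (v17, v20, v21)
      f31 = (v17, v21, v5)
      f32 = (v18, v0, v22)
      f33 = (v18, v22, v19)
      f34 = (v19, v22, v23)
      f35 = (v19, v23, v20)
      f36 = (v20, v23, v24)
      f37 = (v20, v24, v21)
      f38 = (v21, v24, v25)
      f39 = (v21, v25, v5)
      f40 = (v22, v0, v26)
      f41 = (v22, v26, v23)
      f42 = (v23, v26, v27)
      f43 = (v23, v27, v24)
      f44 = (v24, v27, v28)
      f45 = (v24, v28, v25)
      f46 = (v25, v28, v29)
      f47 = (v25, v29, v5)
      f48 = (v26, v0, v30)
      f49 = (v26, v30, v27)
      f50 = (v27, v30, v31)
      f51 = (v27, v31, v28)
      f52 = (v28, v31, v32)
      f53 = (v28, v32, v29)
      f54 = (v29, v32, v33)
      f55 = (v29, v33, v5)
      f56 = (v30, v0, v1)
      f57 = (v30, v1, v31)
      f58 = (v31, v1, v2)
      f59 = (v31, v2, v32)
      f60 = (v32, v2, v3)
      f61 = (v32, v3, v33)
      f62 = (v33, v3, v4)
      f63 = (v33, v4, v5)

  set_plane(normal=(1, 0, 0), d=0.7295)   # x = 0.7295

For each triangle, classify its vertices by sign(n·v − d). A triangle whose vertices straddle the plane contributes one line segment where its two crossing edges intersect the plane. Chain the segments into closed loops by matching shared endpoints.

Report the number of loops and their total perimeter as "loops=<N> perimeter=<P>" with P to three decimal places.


Straddling triangles (20 of 64):
  (v1,v0,v6) [+--] → (0.7295, 0, -1.06294)–(0.7295, 0.0835316, -1.0517)  len=0.0843
  (v1,v6,v2) [+-+] → (0.7295, 0.0835316, -1.0517)–(0.7295, 0.393446, -0.87503)  len=0.3567
  (v2,v6,v7) [+-+] → (0.7295, 0.393446, -0.87503)–(0.7295, 0.7295, -0.683386)  len=0.3869
  (v4,v8,v9) [++-] → (0.7295, 0.7295, 0.683386)–(0.7295, 0.0835316, 1.0517)  len=0.7436
  (v4,v9,v5) [+--] → (0.7295, 0.0835316, 1.0517)–(0.7295, 0, 1.06294)  len=0.0843
  (v6,v10,v7) [--+] → (0.7295, 0.855976, -0.50929)–(0.7295, 0.7295, -0.683386)  len=0.2152
  (v7,v10,v11) [+--] → (0.7295, 0.855976, -0.50929)–(0.7295, 0.934152, -0.4017)  len=0.1330
  (v7,v11,v8) [+-+] → (0.7295, 0.934152, -0.4017)–(0.7295, 0.934152, 0.268719)  len=0.6704
  (v8,v11,v12) [+--] → (0.7295, 0.934152, 0.268719)–(0.7295, 0.934152, 0.4017)  len=0.1330
  (v8,v12,v9) [+--] → (0.7295, 0.934152, 0.4017)–(0.7295, 0.7295, 0.683386)  len=0.3482
  (v27,v30,v31) [--+] → (0.7295, -0.7295, -0.683386)–(0.7295, -0.934152, -0.4017)  len=0.3482
  (v27,v31,v28) [-+-] → (0.7295, -0.934152, -0.4017)–(0.7295, -0.934152, -0.268719)  len=0.1330
  (v28,v31,v32) [-++] → (0.7295, -0.934152, -0.268719)–(0.7295, -0.934152, 0.4017)  len=0.6704
  (v28,v32,v29) [-+-] → (0.7295, -0.934152, 0.4017)–(0.7295, -0.855976, 0.50929)  len=0.1330
  (v29,v32,v33) [-+-] → (0.7295, -0.855976, 0.50929)–(0.7295, -0.7295, 0.683386)  len=0.2152
  (v30,v0,v1) [--+] → (0.7295, 0, -1.06294)–(0.7295, -0.0835316, -1.0517)  len=0.0843
  (v30,v1,v31) [-++] → (0.7295, -0.0835316, -1.0517)–(0.7295, -0.7295, -0.683386)  len=0.7436
  (v32,v3,v33) [++-] → (0.7295, -0.393446, 0.87503)–(0.7295, -0.7295, 0.683386)  len=0.3869
  (v33,v3,v4) [-++] → (0.7295, -0.393446, 0.87503)–(0.7295, -0.0835316, 1.0517)  len=0.3567
  (v33,v4,v5) [-+-] → (0.7295, -0.0835316, 1.0517)–(0.7295, 0, 1.06294)  len=0.0843

Chained into 1 loop(s):
  loop 1: 20 segments, perimeter = 6.3110
Total perimeter = 6.311

loops=1 perimeter=6.311
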